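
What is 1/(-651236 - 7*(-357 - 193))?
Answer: -1/647386 ≈ -1.5447e-6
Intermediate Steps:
1/(-651236 - 7*(-357 - 193)) = 1/(-651236 - 7*(-550)) = 1/(-651236 + 3850) = 1/(-647386) = -1/647386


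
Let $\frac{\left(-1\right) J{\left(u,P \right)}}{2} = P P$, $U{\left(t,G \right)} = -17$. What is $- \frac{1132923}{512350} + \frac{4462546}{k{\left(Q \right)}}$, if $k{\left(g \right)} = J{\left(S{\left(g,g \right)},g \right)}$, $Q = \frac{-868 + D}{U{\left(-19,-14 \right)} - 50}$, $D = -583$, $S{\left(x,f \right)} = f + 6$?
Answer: $- \frac{5134177384255073}{1078702202350} \approx -4759.6$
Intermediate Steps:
$S{\left(x,f \right)} = 6 + f$
$Q = \frac{1451}{67}$ ($Q = \frac{-868 - 583}{-17 - 50} = - \frac{1451}{-67} = \left(-1451\right) \left(- \frac{1}{67}\right) = \frac{1451}{67} \approx 21.657$)
$J{\left(u,P \right)} = - 2 P^{2}$ ($J{\left(u,P \right)} = - 2 P P = - 2 P^{2}$)
$k{\left(g \right)} = - 2 g^{2}$
$- \frac{1132923}{512350} + \frac{4462546}{k{\left(Q \right)}} = - \frac{1132923}{512350} + \frac{4462546}{\left(-2\right) \left(\frac{1451}{67}\right)^{2}} = \left(-1132923\right) \frac{1}{512350} + \frac{4462546}{\left(-2\right) \frac{2105401}{4489}} = - \frac{1132923}{512350} + \frac{4462546}{- \frac{4210802}{4489}} = - \frac{1132923}{512350} + 4462546 \left(- \frac{4489}{4210802}\right) = - \frac{1132923}{512350} - \frac{10016184497}{2105401} = - \frac{5134177384255073}{1078702202350}$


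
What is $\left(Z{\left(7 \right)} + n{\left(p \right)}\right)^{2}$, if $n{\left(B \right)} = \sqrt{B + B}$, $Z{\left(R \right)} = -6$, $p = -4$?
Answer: $28 - 24 i \sqrt{2} \approx 28.0 - 33.941 i$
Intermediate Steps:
$n{\left(B \right)} = \sqrt{2} \sqrt{B}$ ($n{\left(B \right)} = \sqrt{2 B} = \sqrt{2} \sqrt{B}$)
$\left(Z{\left(7 \right)} + n{\left(p \right)}\right)^{2} = \left(-6 + \sqrt{2} \sqrt{-4}\right)^{2} = \left(-6 + \sqrt{2} \cdot 2 i\right)^{2} = \left(-6 + 2 i \sqrt{2}\right)^{2}$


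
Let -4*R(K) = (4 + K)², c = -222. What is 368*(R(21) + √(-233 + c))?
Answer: -57500 + 368*I*√455 ≈ -57500.0 + 7849.7*I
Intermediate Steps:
R(K) = -(4 + K)²/4
368*(R(21) + √(-233 + c)) = 368*(-(4 + 21)²/4 + √(-233 - 222)) = 368*(-¼*25² + √(-455)) = 368*(-¼*625 + I*√455) = 368*(-625/4 + I*√455) = -57500 + 368*I*√455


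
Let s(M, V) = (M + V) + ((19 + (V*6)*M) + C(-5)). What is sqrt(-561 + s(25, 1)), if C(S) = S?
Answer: I*sqrt(371) ≈ 19.261*I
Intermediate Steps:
s(M, V) = 14 + M + V + 6*M*V (s(M, V) = (M + V) + ((19 + (V*6)*M) - 5) = (M + V) + ((19 + (6*V)*M) - 5) = (M + V) + ((19 + 6*M*V) - 5) = (M + V) + (14 + 6*M*V) = 14 + M + V + 6*M*V)
sqrt(-561 + s(25, 1)) = sqrt(-561 + (14 + 25 + 1 + 6*25*1)) = sqrt(-561 + (14 + 25 + 1 + 150)) = sqrt(-561 + 190) = sqrt(-371) = I*sqrt(371)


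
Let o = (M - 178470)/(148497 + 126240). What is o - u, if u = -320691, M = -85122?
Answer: 29368473225/91579 ≈ 3.2069e+5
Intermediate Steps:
o = -87864/91579 (o = (-85122 - 178470)/(148497 + 126240) = -263592/274737 = -263592*1/274737 = -87864/91579 ≈ -0.95943)
o - u = -87864/91579 - 1*(-320691) = -87864/91579 + 320691 = 29368473225/91579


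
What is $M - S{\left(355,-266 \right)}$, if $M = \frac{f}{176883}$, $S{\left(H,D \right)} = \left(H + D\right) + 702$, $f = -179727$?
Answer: $- \frac{46698060}{58961} \approx -792.02$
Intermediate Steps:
$S{\left(H,D \right)} = 702 + D + H$ ($S{\left(H,D \right)} = \left(D + H\right) + 702 = 702 + D + H$)
$M = - \frac{59909}{58961}$ ($M = - \frac{179727}{176883} = \left(-179727\right) \frac{1}{176883} = - \frac{59909}{58961} \approx -1.0161$)
$M - S{\left(355,-266 \right)} = - \frac{59909}{58961} - \left(702 - 266 + 355\right) = - \frac{59909}{58961} - 791 = - \frac{46698060}{58961}$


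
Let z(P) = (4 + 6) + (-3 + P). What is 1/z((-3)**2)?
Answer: 1/16 ≈ 0.062500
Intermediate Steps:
z(P) = 7 + P (z(P) = 10 + (-3 + P) = 7 + P)
1/z((-3)**2) = 1/(7 + (-3)**2) = 1/(7 + 9) = 1/16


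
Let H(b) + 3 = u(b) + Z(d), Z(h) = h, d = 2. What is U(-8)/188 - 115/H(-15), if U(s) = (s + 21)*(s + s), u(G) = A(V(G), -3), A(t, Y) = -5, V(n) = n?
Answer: 5093/282 ≈ 18.060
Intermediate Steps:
u(G) = -5
U(s) = 2*s*(21 + s) (U(s) = (21 + s)*(2*s) = 2*s*(21 + s))
H(b) = -6 (H(b) = -3 + (-5 + 2) = -3 - 3 = -6)
U(-8)/188 - 115/H(-15) = (2*(-8)*(21 - 8))/188 - 115/(-6) = (2*(-8)*13)*(1/188) - 115*(-1/6) = -208*1/188 + 115/6 = -52/47 + 115/6 = 5093/282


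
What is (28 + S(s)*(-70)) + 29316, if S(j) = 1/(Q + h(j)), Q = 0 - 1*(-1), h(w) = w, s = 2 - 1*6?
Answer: 88102/3 ≈ 29367.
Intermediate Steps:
s = -4 (s = 2 - 6 = -4)
Q = 1 (Q = 0 + 1 = 1)
S(j) = 1/(1 + j)
(28 + S(s)*(-70)) + 29316 = (28 - 70/(1 - 4)) + 29316 = (28 - 70/(-3)) + 29316 = (28 - 1/3*(-70)) + 29316 = (28 + 70/3) + 29316 = 154/3 + 29316 = 88102/3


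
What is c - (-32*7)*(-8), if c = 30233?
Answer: 28441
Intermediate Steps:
c - (-32*7)*(-8) = 30233 - (-32*7)*(-8) = 30233 - (-224)*(-8) = 30233 - 1*1792 = 30233 - 1792 = 28441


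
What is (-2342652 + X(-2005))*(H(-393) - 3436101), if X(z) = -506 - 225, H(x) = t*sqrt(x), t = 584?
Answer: 8052100669683 - 1368535672*I*sqrt(393) ≈ 8.0521e+12 - 2.713e+10*I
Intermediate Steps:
H(x) = 584*sqrt(x)
X(z) = -731
(-2342652 + X(-2005))*(H(-393) - 3436101) = (-2342652 - 731)*(584*sqrt(-393) - 3436101) = -2343383*(584*(I*sqrt(393)) - 3436101) = -2343383*(584*I*sqrt(393) - 3436101) = -2343383*(-3436101 + 584*I*sqrt(393)) = 8052100669683 - 1368535672*I*sqrt(393)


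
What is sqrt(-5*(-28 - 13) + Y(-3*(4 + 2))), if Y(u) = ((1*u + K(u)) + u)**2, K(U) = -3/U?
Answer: sqrt(53605)/6 ≈ 38.588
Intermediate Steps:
Y(u) = (-3/u + 2*u)**2 (Y(u) = ((1*u - 3/u) + u)**2 = ((u - 3/u) + u)**2 = (-3/u + 2*u)**2)
sqrt(-5*(-28 - 13) + Y(-3*(4 + 2))) = sqrt(-5*(-28 - 13) + (-3 + 2*(-3*(4 + 2))**2)**2/(-3*(4 + 2))**2) = sqrt(-5*(-41) + (-3 + 2*(-3*6)**2)**2/(-3*6)**2) = sqrt(205 + (-3 + 2*(-18)**2)**2/(-18)**2) = sqrt(205 + (-3 + 2*324)**2/324) = sqrt(205 + (-3 + 648)**2/324) = sqrt(205 + (1/324)*645**2) = sqrt(205 + (1/324)*416025) = sqrt(205 + 46225/36) = sqrt(53605/36) = sqrt(53605)/6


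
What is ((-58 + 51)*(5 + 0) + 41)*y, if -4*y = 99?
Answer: -297/2 ≈ -148.50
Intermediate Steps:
y = -99/4 (y = -¼*99 = -99/4 ≈ -24.750)
((-58 + 51)*(5 + 0) + 41)*y = ((-58 + 51)*(5 + 0) + 41)*(-99/4) = (-7*5 + 41)*(-99/4) = (-35 + 41)*(-99/4) = 6*(-99/4) = -297/2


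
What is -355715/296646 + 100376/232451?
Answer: -52910168569/68955659346 ≈ -0.76731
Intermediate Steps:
-355715/296646 + 100376/232451 = -52910168569/68955659346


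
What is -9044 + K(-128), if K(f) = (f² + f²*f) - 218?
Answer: -2090030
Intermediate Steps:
K(f) = -218 + f² + f³ (K(f) = (f² + f³) - 218 = -218 + f² + f³)
-9044 + K(-128) = -9044 + (-218 + (-128)² + (-128)³) = -9044 + (-218 + 16384 - 2097152) = -9044 - 2080986 = -2090030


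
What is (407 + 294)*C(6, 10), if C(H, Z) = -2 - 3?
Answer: -3505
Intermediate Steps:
C(H, Z) = -5
(407 + 294)*C(6, 10) = (407 + 294)*(-5) = 701*(-5) = -3505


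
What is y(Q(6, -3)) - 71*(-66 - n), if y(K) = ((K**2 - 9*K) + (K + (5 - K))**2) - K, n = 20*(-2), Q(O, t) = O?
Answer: 1847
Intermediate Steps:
n = -40
y(K) = 25 + K**2 - 10*K (y(K) = ((K**2 - 9*K) + 5**2) - K = ((K**2 - 9*K) + 25) - K = (25 + K**2 - 9*K) - K = 25 + K**2 - 10*K)
y(Q(6, -3)) - 71*(-66 - n) = (25 + 6**2 - 10*6) - 71*(-66 - 1*(-40)) = (25 + 36 - 60) - 71*(-66 + 40) = 1 - 71*(-26) = 1 + 1846 = 1847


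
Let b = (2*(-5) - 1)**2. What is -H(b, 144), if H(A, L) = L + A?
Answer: -265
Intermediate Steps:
b = 121 (b = (-10 - 1)**2 = (-11)**2 = 121)
H(A, L) = A + L
-H(b, 144) = -(121 + 144) = -1*265 = -265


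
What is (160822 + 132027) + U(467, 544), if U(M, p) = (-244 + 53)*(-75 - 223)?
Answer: 349767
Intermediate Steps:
U(M, p) = 56918 (U(M, p) = -191*(-298) = 56918)
(160822 + 132027) + U(467, 544) = (160822 + 132027) + 56918 = 292849 + 56918 = 349767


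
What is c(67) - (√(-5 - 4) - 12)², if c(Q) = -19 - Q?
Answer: -221 + 72*I ≈ -221.0 + 72.0*I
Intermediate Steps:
c(67) - (√(-5 - 4) - 12)² = (-19 - 1*67) - (√(-5 - 4) - 12)² = (-19 - 67) - (√(-9) - 12)² = -86 - (3*I - 12)² = -86 - (-12 + 3*I)²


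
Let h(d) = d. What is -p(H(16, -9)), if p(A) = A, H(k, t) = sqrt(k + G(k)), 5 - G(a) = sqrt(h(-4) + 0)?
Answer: -sqrt(21 - 2*I) ≈ -4.5878 + 0.21797*I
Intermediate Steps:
G(a) = 5 - 2*I (G(a) = 5 - sqrt(-4 + 0) = 5 - sqrt(-4) = 5 - 2*I)
H(k, t) = sqrt(5 + k - 2*I) (H(k, t) = sqrt(k + (5 - 2*I)) = sqrt(5 + k - 2*I))
-p(H(16, -9)) = -sqrt(5 + 16 - 2*I) = -sqrt(21 - 2*I)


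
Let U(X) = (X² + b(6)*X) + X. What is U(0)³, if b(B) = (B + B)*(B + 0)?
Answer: 0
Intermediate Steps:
b(B) = 2*B² (b(B) = (2*B)*B = 2*B²)
U(X) = X² + 73*X (U(X) = (X² + (2*6²)*X) + X = (X² + (2*36)*X) + X = (X² + 72*X) + X = X² + 73*X)
U(0)³ = (0*(73 + 0))³ = (0*73)³ = 0³ = 0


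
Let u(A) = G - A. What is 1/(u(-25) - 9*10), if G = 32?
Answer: -1/33 ≈ -0.030303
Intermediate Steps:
u(A) = 32 - A
1/(u(-25) - 9*10) = 1/((32 - 1*(-25)) - 9*10) = 1/((32 + 25) - 90) = 1/(57 - 90) = 1/(-33) = -1/33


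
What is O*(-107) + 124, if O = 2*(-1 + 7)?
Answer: -1160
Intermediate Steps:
O = 12 (O = 2*6 = 12)
O*(-107) + 124 = 12*(-107) + 124 = -1284 + 124 = -1160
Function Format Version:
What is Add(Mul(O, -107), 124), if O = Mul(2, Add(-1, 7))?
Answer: -1160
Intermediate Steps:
O = 12 (O = Mul(2, 6) = 12)
Add(Mul(O, -107), 124) = Add(Mul(12, -107), 124) = Add(-1284, 124) = -1160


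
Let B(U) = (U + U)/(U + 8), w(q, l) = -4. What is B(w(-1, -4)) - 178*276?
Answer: -49130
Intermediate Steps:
B(U) = 2*U/(8 + U) (B(U) = (2*U)/(8 + U) = 2*U/(8 + U))
B(w(-1, -4)) - 178*276 = 2*(-4)/(8 - 4) - 178*276 = 2*(-4)/4 - 49128 = 2*(-4)*(¼) - 49128 = -2 - 49128 = -49130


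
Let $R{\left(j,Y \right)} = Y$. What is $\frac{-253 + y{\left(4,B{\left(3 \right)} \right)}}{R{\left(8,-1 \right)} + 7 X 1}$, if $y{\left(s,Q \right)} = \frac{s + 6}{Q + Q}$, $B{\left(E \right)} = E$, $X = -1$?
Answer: $\frac{377}{12} \approx 31.417$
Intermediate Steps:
$y{\left(s,Q \right)} = \frac{6 + s}{2 Q}$
$\frac{-253 + y{\left(4,B{\left(3 \right)} \right)}}{R{\left(8,-1 \right)} + 7 X 1} = \frac{-253 + \frac{6 + 4}{2 \cdot 3}}{-1 + 7 \left(-1\right) 1} = \frac{-253 + \frac{1}{2} \cdot \frac{1}{3} \cdot 10}{-1 - 7} = \frac{-253 + \frac{5}{3}}{-1 - 7} = - \frac{754}{3 \left(-8\right)} = \left(- \frac{754}{3}\right) \left(- \frac{1}{8}\right) = \frac{377}{12}$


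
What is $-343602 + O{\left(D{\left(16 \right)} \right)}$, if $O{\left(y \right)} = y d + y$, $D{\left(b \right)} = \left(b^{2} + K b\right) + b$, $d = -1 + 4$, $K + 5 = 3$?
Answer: $-342642$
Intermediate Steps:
$K = -2$ ($K = -5 + 3 = -2$)
$d = 3$
$D{\left(b \right)} = b^{2} - b$ ($D{\left(b \right)} = \left(b^{2} - 2 b\right) + b = b^{2} - b$)
$O{\left(y \right)} = 4 y$ ($O{\left(y \right)} = y 3 + y = 3 y + y = 4 y$)
$-343602 + O{\left(D{\left(16 \right)} \right)} = -343602 + 4 \cdot 16 \left(-1 + 16\right) = -343602 + 4 \cdot 16 \cdot 15 = -343602 + 4 \cdot 240 = -343602 + 960 = -342642$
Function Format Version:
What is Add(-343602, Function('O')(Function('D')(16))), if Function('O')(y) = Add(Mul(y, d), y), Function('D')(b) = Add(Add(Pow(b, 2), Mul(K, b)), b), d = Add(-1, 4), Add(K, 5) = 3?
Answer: -342642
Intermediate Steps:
K = -2 (K = Add(-5, 3) = -2)
d = 3
Function('D')(b) = Add(Pow(b, 2), Mul(-1, b)) (Function('D')(b) = Add(Add(Pow(b, 2), Mul(-2, b)), b) = Add(Pow(b, 2), Mul(-1, b)))
Function('O')(y) = Mul(4, y) (Function('O')(y) = Add(Mul(y, 3), y) = Add(Mul(3, y), y) = Mul(4, y))
Add(-343602, Function('O')(Function('D')(16))) = Add(-343602, Mul(4, Mul(16, Add(-1, 16)))) = Add(-343602, Mul(4, Mul(16, 15))) = Add(-343602, Mul(4, 240)) = Add(-343602, 960) = -342642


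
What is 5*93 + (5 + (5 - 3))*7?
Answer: 514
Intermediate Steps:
5*93 + (5 + (5 - 3))*7 = 465 + (5 + 2)*7 = 465 + 7*7 = 465 + 49 = 514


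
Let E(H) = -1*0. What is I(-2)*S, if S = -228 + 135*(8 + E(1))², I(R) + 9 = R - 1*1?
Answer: -100944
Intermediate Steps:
E(H) = 0
I(R) = -10 + R (I(R) = -9 + (R - 1*1) = -9 + (R - 1) = -9 + (-1 + R) = -10 + R)
S = 8412 (S = -228 + 135*(8 + 0)² = -228 + 135*8² = -228 + 135*64 = -228 + 8640 = 8412)
I(-2)*S = (-10 - 2)*8412 = -12*8412 = -100944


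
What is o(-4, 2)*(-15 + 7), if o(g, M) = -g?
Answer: -32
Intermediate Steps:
o(-4, 2)*(-15 + 7) = (-1*(-4))*(-15 + 7) = 4*(-8) = -32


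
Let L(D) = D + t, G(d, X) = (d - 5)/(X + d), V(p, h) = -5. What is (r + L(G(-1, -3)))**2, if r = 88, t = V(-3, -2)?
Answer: 28561/4 ≈ 7140.3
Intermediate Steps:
t = -5
G(d, X) = (-5 + d)/(X + d)
L(D) = -5 + D (L(D) = D - 5 = -5 + D)
(r + L(G(-1, -3)))**2 = (88 + (-5 + (-5 - 1)/(-3 - 1)))**2 = (88 + (-5 - 6/(-4)))**2 = (88 + (-5 - 1/4*(-6)))**2 = (88 + (-5 + 3/2))**2 = (88 - 7/2)**2 = (169/2)**2 = 28561/4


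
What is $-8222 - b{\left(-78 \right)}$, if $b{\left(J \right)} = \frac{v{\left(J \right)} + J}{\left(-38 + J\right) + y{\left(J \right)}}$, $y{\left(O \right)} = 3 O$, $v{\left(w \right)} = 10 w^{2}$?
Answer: $- \frac{1408469}{175} \approx -8048.4$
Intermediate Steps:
$b{\left(J \right)} = \frac{J + 10 J^{2}}{-38 + 4 J}$ ($b{\left(J \right)} = \frac{10 J^{2} + J}{\left(-38 + J\right) + 3 J} = \frac{J + 10 J^{2}}{-38 + 4 J}$)
$-8222 - b{\left(-78 \right)} = -8222 - \frac{1}{2} \left(-78\right) \frac{1}{-19 + 2 \left(-78\right)} \left(1 + 10 \left(-78\right)\right) = -8222 - \frac{1}{2} \left(-78\right) \frac{1}{-19 - 156} \left(1 - 780\right) = -8222 - \frac{1}{2} \left(-78\right) \frac{1}{-175} \left(-779\right) = -8222 - \frac{1}{2} \left(-78\right) \left(- \frac{1}{175}\right) \left(-779\right) = -8222 - - \frac{30381}{175} = -8222 + \frac{30381}{175} = - \frac{1408469}{175}$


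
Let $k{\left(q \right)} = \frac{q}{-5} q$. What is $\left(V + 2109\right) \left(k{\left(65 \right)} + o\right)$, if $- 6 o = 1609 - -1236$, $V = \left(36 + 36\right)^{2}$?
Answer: $- \frac{19241365}{2} \approx -9.6207 \cdot 10^{6}$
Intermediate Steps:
$k{\left(q \right)} = - \frac{q^{2}}{5}$ ($k{\left(q \right)} = q \left(- \frac{1}{5}\right) q = - \frac{q}{5} q = - \frac{q^{2}}{5}$)
$V = 5184$ ($V = 72^{2} = 5184$)
$o = - \frac{2845}{6}$ ($o = - \frac{1609 - -1236}{6} = - \frac{1609 + 1236}{6} = \left(- \frac{1}{6}\right) 2845 = - \frac{2845}{6} \approx -474.17$)
$\left(V + 2109\right) \left(k{\left(65 \right)} + o\right) = \left(5184 + 2109\right) \left(- \frac{65^{2}}{5} - \frac{2845}{6}\right) = 7293 \left(\left(- \frac{1}{5}\right) 4225 - \frac{2845}{6}\right) = 7293 \left(-845 - \frac{2845}{6}\right) = 7293 \left(- \frac{7915}{6}\right) = - \frac{19241365}{2}$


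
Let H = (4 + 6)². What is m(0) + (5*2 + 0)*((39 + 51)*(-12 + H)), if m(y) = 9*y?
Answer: 79200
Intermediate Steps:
H = 100 (H = 10² = 100)
m(0) + (5*2 + 0)*((39 + 51)*(-12 + H)) = 9*0 + (5*2 + 0)*((39 + 51)*(-12 + 100)) = 0 + (10 + 0)*(90*88) = 0 + 10*7920 = 0 + 79200 = 79200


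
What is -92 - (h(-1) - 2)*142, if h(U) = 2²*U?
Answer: 760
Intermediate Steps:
h(U) = 4*U
-92 - (h(-1) - 2)*142 = -92 - (4*(-1) - 2)*142 = -92 - (-4 - 2)*142 = -92 - 1*(-6)*142 = -92 + 6*142 = -92 + 852 = 760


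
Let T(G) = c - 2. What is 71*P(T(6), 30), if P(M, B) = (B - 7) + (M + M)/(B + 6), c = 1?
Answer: 29323/18 ≈ 1629.1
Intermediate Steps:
T(G) = -1 (T(G) = 1 - 2 = -1)
P(M, B) = -7 + B + 2*M/(6 + B) (P(M, B) = (-7 + B) + (2*M)/(6 + B) = (-7 + B) + 2*M/(6 + B) = -7 + B + 2*M/(6 + B))
71*P(T(6), 30) = 71*((-42 + 30² - 1*30 + 2*(-1))/(6 + 30)) = 71*((-42 + 900 - 30 - 2)/36) = 71*((1/36)*826) = 71*(413/18) = 29323/18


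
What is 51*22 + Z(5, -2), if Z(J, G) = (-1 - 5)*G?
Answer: 1134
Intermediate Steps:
Z(J, G) = -6*G
51*22 + Z(5, -2) = 51*22 - 6*(-2) = 1122 + 12 = 1134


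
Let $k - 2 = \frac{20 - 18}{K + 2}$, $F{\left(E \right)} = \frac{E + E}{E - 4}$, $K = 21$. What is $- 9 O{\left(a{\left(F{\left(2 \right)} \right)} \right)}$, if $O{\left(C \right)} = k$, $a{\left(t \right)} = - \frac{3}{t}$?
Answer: $- \frac{432}{23} \approx -18.783$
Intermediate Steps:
$F{\left(E \right)} = \frac{2 E}{-4 + E}$
$k = \frac{48}{23}$ ($k = 2 + \frac{20 - 18}{21 + 2} = 2 + \frac{2}{23} = \frac{48}{23} \approx 2.087$)
$O{\left(C \right)} = \frac{48}{23}$
$- 9 O{\left(a{\left(F{\left(2 \right)} \right)} \right)} = \left(-9\right) \frac{48}{23} = - \frac{432}{23}$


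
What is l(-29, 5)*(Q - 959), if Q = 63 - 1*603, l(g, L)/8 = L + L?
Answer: -119920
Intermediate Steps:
l(g, L) = 16*L (l(g, L) = 8*(L + L) = 8*(2*L) = 16*L)
Q = -540 (Q = 63 - 603 = -540)
l(-29, 5)*(Q - 959) = (16*5)*(-540 - 959) = 80*(-1499) = -119920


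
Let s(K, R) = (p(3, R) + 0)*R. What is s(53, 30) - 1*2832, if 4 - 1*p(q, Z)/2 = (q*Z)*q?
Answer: -18792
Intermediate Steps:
p(q, Z) = 8 - 2*Z*q² (p(q, Z) = 8 - 2*q*Z*q = 8 - 2*Z*q*q = 8 - 2*Z*q²)
s(K, R) = R*(8 - 18*R) (s(K, R) = ((8 - 2*R*3²) + 0)*R = ((8 - 2*R*9) + 0)*R = ((8 - 18*R) + 0)*R = (8 - 18*R)*R = R*(8 - 18*R))
s(53, 30) - 1*2832 = 2*30*(4 - 9*30) - 1*2832 = 2*30*(4 - 270) - 2832 = 2*30*(-266) - 2832 = -15960 - 2832 = -18792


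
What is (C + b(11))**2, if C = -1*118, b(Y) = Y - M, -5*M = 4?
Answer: 281961/25 ≈ 11278.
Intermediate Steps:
M = -4/5 (M = -1/5*4 = -4/5 ≈ -0.80000)
b(Y) = 4/5 + Y (b(Y) = Y - 1*(-4/5) = Y + 4/5 = 4/5 + Y)
C = -118
(C + b(11))**2 = (-118 + (4/5 + 11))**2 = (-118 + 59/5)**2 = (-531/5)**2 = 281961/25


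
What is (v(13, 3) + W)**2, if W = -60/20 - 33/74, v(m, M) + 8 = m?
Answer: 13225/5476 ≈ 2.4151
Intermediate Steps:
v(m, M) = -8 + m
W = -255/74 (W = -60*1/20 - 33*1/74 = -3 - 33/74 = -255/74 ≈ -3.4459)
(v(13, 3) + W)**2 = ((-8 + 13) - 255/74)**2 = (5 - 255/74)**2 = (115/74)**2 = 13225/5476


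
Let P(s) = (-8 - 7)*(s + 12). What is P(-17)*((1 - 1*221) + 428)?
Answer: 15600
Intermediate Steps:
P(s) = -180 - 15*s (P(s) = -15*(12 + s) = -180 - 15*s)
P(-17)*((1 - 1*221) + 428) = (-180 - 15*(-17))*((1 - 1*221) + 428) = (-180 + 255)*((1 - 221) + 428) = 75*(-220 + 428) = 75*208 = 15600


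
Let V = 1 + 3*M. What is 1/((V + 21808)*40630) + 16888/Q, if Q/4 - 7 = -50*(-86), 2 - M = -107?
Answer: 3797206345267/3873654123760 ≈ 0.98026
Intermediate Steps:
M = 109 (M = 2 - 1*(-107) = 2 + 107 = 109)
V = 328 (V = 1 + 3*109 = 1 + 327 = 328)
Q = 17228 (Q = 28 + 4*(-50*(-86)) = 28 + 4*4300 = 28 + 17200 = 17228)
1/((V + 21808)*40630) + 16888/Q = 1/((328 + 21808)*40630) + 16888/17228 = (1/40630)/22136 + 16888*(1/17228) = (1/22136)*(1/40630) + 4222/4307 = 1/899385680 + 4222/4307 = 3797206345267/3873654123760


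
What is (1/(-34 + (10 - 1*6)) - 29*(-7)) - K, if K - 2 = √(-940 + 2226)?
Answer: 6029/30 - √1286 ≈ 165.11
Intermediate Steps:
K = 2 + √1286 (K = 2 + √(-940 + 2226) = 2 + √1286 ≈ 37.861)
(1/(-34 + (10 - 1*6)) - 29*(-7)) - K = (1/(-34 + (10 - 1*6)) - 29*(-7)) - (2 + √1286) = (1/(-34 + (10 - 6)) + 203) + (-2 - √1286) = (1/(-34 + 4) + 203) + (-2 - √1286) = (1/(-30) + 203) + (-2 - √1286) = (-1/30 + 203) + (-2 - √1286) = 6089/30 + (-2 - √1286) = 6029/30 - √1286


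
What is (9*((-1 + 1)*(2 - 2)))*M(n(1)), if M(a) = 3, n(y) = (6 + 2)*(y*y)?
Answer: 0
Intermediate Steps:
n(y) = 8*y**2
(9*((-1 + 1)*(2 - 2)))*M(n(1)) = (9*((-1 + 1)*(2 - 2)))*3 = (9*(0*0))*3 = (9*0)*3 = 0*3 = 0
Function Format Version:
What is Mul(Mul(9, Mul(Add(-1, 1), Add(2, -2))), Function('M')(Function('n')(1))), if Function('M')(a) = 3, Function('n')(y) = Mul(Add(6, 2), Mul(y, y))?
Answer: 0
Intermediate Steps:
Function('n')(y) = Mul(8, Pow(y, 2))
Mul(Mul(9, Mul(Add(-1, 1), Add(2, -2))), Function('M')(Function('n')(1))) = Mul(Mul(9, Mul(Add(-1, 1), Add(2, -2))), 3) = Mul(Mul(9, Mul(0, 0)), 3) = Mul(Mul(9, 0), 3) = Mul(0, 3) = 0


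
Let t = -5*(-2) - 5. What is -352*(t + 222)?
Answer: -79904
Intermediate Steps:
t = 5 (t = 10 - 5 = 5)
-352*(t + 222) = -352*(5 + 222) = -352*227 = -79904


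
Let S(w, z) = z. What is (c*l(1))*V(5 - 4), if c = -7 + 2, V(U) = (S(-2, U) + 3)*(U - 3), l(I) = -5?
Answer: -200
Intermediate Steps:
V(U) = (-3 + U)*(3 + U) (V(U) = (U + 3)*(U - 3) = (3 + U)*(-3 + U) = (-3 + U)*(3 + U))
c = -5
(c*l(1))*V(5 - 4) = (-5*(-5))*(-9 + (5 - 4)²) = 25*(-9 + 1²) = 25*(-9 + 1) = 25*(-8) = -200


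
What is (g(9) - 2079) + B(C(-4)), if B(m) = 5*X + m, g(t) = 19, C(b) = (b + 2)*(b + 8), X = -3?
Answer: -2083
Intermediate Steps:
C(b) = (2 + b)*(8 + b)
B(m) = -15 + m (B(m) = 5*(-3) + m = -15 + m)
(g(9) - 2079) + B(C(-4)) = (19 - 2079) + (-15 + (16 + (-4)² + 10*(-4))) = -2060 + (-15 + (16 + 16 - 40)) = -2060 + (-15 - 8) = -2060 - 23 = -2083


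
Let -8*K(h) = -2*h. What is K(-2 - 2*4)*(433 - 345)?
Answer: -220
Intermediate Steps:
K(h) = h/4 (K(h) = -(-1)*h/4 = h/4)
K(-2 - 2*4)*(433 - 345) = ((-2 - 2*4)/4)*(433 - 345) = ((-2 - 8)/4)*88 = ((¼)*(-10))*88 = -5/2*88 = -220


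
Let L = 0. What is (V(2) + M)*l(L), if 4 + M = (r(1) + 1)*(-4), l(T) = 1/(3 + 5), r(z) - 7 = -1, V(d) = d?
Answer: -15/4 ≈ -3.7500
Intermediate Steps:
r(z) = 6 (r(z) = 7 - 1 = 6)
l(T) = ⅛ (l(T) = 1/8 = ⅛)
M = -32 (M = -4 + (6 + 1)*(-4) = -4 + 7*(-4) = -4 - 28 = -32)
(V(2) + M)*l(L) = (2 - 32)*(⅛) = -30*⅛ = -15/4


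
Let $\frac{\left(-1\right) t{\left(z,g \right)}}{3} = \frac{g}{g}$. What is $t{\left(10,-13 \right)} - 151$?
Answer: $-154$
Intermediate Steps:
$t{\left(z,g \right)} = -3$ ($t{\left(z,g \right)} = - 3 \frac{g}{g} = \left(-3\right) 1 = -3$)
$t{\left(10,-13 \right)} - 151 = -3 - 151 = -154$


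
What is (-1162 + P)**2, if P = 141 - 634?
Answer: 2739025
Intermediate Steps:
P = -493
(-1162 + P)**2 = (-1162 - 493)**2 = (-1655)**2 = 2739025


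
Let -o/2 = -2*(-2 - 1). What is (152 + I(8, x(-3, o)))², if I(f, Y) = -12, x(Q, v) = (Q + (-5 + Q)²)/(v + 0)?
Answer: 19600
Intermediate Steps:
o = -12 (o = -(-4)*(-2 - 1) = -(-4)*(-3) = -2*6 = -12)
x(Q, v) = (Q + (-5 + Q)²)/v
(152 + I(8, x(-3, o)))² = (152 - 12)² = 140² = 19600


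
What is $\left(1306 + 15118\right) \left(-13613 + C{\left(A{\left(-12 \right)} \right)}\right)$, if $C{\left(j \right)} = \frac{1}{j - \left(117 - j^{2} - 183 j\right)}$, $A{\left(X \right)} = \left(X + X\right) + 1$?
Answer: $- \frac{213518820066}{955} \approx -2.2358 \cdot 10^{8}$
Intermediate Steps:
$A{\left(X \right)} = 1 + 2 X$ ($A{\left(X \right)} = 2 X + 1 = 1 + 2 X$)
$C{\left(j \right)} = \frac{1}{-117 + j^{2} + 184 j}$ ($C{\left(j \right)} = \frac{1}{j + \left(-117 + j^{2} + 183 j\right)} = \frac{1}{-117 + j^{2} + 184 j}$)
$\left(1306 + 15118\right) \left(-13613 + C{\left(A{\left(-12 \right)} \right)}\right) = \left(1306 + 15118\right) \left(-13613 + \frac{1}{-117 + \left(1 + 2 \left(-12\right)\right)^{2} + 184 \left(1 + 2 \left(-12\right)\right)}\right) = 16424 \left(-13613 + \frac{1}{-117 + \left(1 - 24\right)^{2} + 184 \left(1 - 24\right)}\right) = 16424 \left(-13613 + \frac{1}{-117 + \left(-23\right)^{2} + 184 \left(-23\right)}\right) = 16424 \left(-13613 + \frac{1}{-117 + 529 - 4232}\right) = 16424 \left(-13613 + \frac{1}{-3820}\right) = 16424 \left(-13613 - \frac{1}{3820}\right) = 16424 \left(- \frac{52001661}{3820}\right) = - \frac{213518820066}{955}$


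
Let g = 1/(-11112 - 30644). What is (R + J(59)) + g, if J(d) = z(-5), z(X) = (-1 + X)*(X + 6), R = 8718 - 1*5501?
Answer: 134078515/41756 ≈ 3211.0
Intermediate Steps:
R = 3217 (R = 8718 - 5501 = 3217)
z(X) = (-1 + X)*(6 + X)
g = -1/41756 (g = 1/(-41756) = -1/41756 ≈ -2.3949e-5)
J(d) = -6 (J(d) = -6 + (-5)**2 + 5*(-5) = -6 + 25 - 25 = -6)
(R + J(59)) + g = (3217 - 6) - 1/41756 = 3211 - 1/41756 = 134078515/41756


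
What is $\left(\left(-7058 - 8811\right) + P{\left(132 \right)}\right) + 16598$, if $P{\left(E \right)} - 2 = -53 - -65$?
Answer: $743$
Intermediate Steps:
$P{\left(E \right)} = 14$ ($P{\left(E \right)} = 2 - -12 = 2 + \left(-53 + 65\right) = 2 + 12 = 14$)
$\left(\left(-7058 - 8811\right) + P{\left(132 \right)}\right) + 16598 = \left(\left(-7058 - 8811\right) + 14\right) + 16598 = \left(-15869 + 14\right) + 16598 = -15855 + 16598 = 743$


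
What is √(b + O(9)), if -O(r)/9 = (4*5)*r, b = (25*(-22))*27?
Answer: 3*I*√1830 ≈ 128.34*I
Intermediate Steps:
b = -14850 (b = -550*27 = -14850)
O(r) = -180*r (O(r) = -9*4*5*r = -180*r)
√(b + O(9)) = √(-14850 - 180*9) = √(-14850 - 1620) = √(-16470) = 3*I*√1830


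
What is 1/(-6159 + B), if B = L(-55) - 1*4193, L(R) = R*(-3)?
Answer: -1/10187 ≈ -9.8164e-5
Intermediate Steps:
L(R) = -3*R
B = -4028 (B = -3*(-55) - 1*4193 = 165 - 4193 = -4028)
1/(-6159 + B) = 1/(-6159 - 4028) = 1/(-10187) = -1/10187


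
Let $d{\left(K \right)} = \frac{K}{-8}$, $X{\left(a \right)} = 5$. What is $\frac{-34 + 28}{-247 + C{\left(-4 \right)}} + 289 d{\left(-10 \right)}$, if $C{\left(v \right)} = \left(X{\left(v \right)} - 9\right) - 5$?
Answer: $\frac{46243}{128} \approx 361.27$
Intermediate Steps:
$C{\left(v \right)} = -9$ ($C{\left(v \right)} = \left(5 - 9\right) - 5 = -4 - 5 = -9$)
$d{\left(K \right)} = - \frac{K}{8}$ ($d{\left(K \right)} = K \left(- \frac{1}{8}\right) = - \frac{K}{8}$)
$\frac{-34 + 28}{-247 + C{\left(-4 \right)}} + 289 d{\left(-10 \right)} = \frac{-34 + 28}{-247 - 9} + 289 \left(\left(- \frac{1}{8}\right) \left(-10\right)\right) = - \frac{6}{-256} + 289 \cdot \frac{5}{4} = \left(-6\right) \left(- \frac{1}{256}\right) + \frac{1445}{4} = \frac{3}{128} + \frac{1445}{4} = \frac{46243}{128}$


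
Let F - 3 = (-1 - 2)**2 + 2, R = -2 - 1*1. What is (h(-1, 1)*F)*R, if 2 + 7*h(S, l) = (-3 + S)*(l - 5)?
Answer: -84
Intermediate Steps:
R = -3 (R = -2 - 1 = -3)
h(S, l) = -2/7 + (-5 + l)*(-3 + S)/7 (h(S, l) = -2/7 + ((-3 + S)*(l - 5))/7 = -2/7 + ((-3 + S)*(-5 + l))/7 = -2/7 + ((-5 + l)*(-3 + S))/7 = -2/7 + (-5 + l)*(-3 + S)/7)
F = 14 (F = 3 + ((-1 - 2)**2 + 2) = 3 + ((-3)**2 + 2) = 3 + (9 + 2) = 3 + 11 = 14)
(h(-1, 1)*F)*R = ((13/7 - 5/7*(-1) - 3/7*1 + (1/7)*(-1)*1)*14)*(-3) = ((13/7 + 5/7 - 3/7 - 1/7)*14)*(-3) = (2*14)*(-3) = 28*(-3) = -84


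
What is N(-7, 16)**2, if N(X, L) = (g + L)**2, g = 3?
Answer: 130321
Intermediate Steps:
N(X, L) = (3 + L)**2
N(-7, 16)**2 = ((3 + 16)**2)**2 = (19**2)**2 = 361**2 = 130321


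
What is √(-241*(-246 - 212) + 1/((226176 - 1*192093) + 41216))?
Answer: 17*√2165524468093/75299 ≈ 332.23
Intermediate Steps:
√(-241*(-246 - 212) + 1/((226176 - 1*192093) + 41216)) = √(-241*(-458) + 1/((226176 - 192093) + 41216)) = √(110378 + 1/(34083 + 41216)) = √(110378 + 1/75299) = √(8311353023/75299) = 17*√2165524468093/75299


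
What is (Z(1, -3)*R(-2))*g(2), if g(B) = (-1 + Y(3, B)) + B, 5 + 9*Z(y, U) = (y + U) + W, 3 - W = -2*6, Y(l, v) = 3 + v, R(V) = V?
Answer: -32/3 ≈ -10.667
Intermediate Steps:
W = 15 (W = 3 - (-2)*6 = 3 - 1*(-12) = 3 + 12 = 15)
Z(y, U) = 10/9 + U/9 + y/9 (Z(y, U) = -5/9 + ((y + U) + 15)/9 = -5/9 + ((U + y) + 15)/9 = -5/9 + (15 + U + y)/9 = -5/9 + (5/3 + U/9 + y/9) = 10/9 + U/9 + y/9)
g(B) = 2 + 2*B (g(B) = (-1 + (3 + B)) + B = (2 + B) + B = 2 + 2*B)
(Z(1, -3)*R(-2))*g(2) = ((10/9 + (⅑)*(-3) + (⅑)*1)*(-2))*(2 + 2*2) = ((10/9 - ⅓ + ⅑)*(-2))*(2 + 4) = ((8/9)*(-2))*6 = -16/9*6 = -32/3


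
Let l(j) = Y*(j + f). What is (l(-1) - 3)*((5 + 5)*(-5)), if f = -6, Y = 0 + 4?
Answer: 1550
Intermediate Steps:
Y = 4
l(j) = -24 + 4*j (l(j) = 4*(j - 6) = 4*(-6 + j) = -24 + 4*j)
(l(-1) - 3)*((5 + 5)*(-5)) = ((-24 + 4*(-1)) - 3)*((5 + 5)*(-5)) = ((-24 - 4) - 3)*(10*(-5)) = (-28 - 3)*(-50) = -31*(-50) = 1550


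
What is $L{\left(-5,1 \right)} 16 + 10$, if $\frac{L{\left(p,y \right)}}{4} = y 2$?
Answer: $138$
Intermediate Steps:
$L{\left(p,y \right)} = 8 y$ ($L{\left(p,y \right)} = 4 y 2 = 4 \cdot 2 y = 8 y$)
$L{\left(-5,1 \right)} 16 + 10 = 8 \cdot 1 \cdot 16 + 10 = 8 \cdot 16 + 10 = 128 + 10 = 138$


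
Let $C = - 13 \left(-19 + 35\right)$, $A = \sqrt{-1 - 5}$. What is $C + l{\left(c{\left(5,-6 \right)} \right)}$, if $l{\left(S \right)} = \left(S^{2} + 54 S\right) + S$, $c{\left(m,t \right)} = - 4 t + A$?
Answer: $1682 + 103 i \sqrt{6} \approx 1682.0 + 252.3 i$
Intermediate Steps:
$A = i \sqrt{6}$ ($A = \sqrt{-6} = i \sqrt{6} \approx 2.4495 i$)
$C = -208$ ($C = \left(-13\right) 16 = -208$)
$c{\left(m,t \right)} = - 4 t + i \sqrt{6}$
$l{\left(S \right)} = S^{2} + 55 S$
$C + l{\left(c{\left(5,-6 \right)} \right)} = -208 + \left(\left(-4\right) \left(-6\right) + i \sqrt{6}\right) \left(55 + \left(\left(-4\right) \left(-6\right) + i \sqrt{6}\right)\right) = -208 + \left(24 + i \sqrt{6}\right) \left(55 + \left(24 + i \sqrt{6}\right)\right) = -208 + \left(24 + i \sqrt{6}\right) \left(79 + i \sqrt{6}\right)$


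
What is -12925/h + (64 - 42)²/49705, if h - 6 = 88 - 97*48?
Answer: 644645133/226754210 ≈ 2.8429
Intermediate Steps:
h = -4562 (h = 6 + (88 - 97*48) = 6 + (88 - 4656) = 6 - 4568 = -4562)
-12925/h + (64 - 42)²/49705 = -12925/(-4562) + (64 - 42)²/49705 = -12925*(-1/4562) + 22²*(1/49705) = 12925/4562 + 484*(1/49705) = 12925/4562 + 484/49705 = 644645133/226754210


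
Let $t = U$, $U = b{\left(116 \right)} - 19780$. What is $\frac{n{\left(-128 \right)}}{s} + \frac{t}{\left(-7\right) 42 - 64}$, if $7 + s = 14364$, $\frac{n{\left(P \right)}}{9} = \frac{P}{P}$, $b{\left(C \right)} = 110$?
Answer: $\frac{141202706}{2569903} \approx 54.945$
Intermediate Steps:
$n{\left(P \right)} = 9$ ($n{\left(P \right)} = 9 \frac{P}{P} = 9 \cdot 1 = 9$)
$s = 14357$ ($s = -7 + 14364 = 14357$)
$U = -19670$ ($U = 110 - 19780 = -19670$)
$t = -19670$
$\frac{n{\left(-128 \right)}}{s} + \frac{t}{\left(-7\right) 42 - 64} = \frac{9}{14357} - \frac{19670}{\left(-7\right) 42 - 64} = 9 \cdot \frac{1}{14357} - \frac{19670}{-294 - 64} = \frac{9}{14357} - \frac{19670}{-358} = \frac{9}{14357} - - \frac{9835}{179} = \frac{9}{14357} + \frac{9835}{179} = \frac{141202706}{2569903}$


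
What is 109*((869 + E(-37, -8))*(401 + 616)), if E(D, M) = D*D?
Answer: 248089014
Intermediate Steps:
E(D, M) = D²
109*((869 + E(-37, -8))*(401 + 616)) = 109*((869 + (-37)²)*(401 + 616)) = 109*((869 + 1369)*1017) = 109*(2238*1017) = 109*2276046 = 248089014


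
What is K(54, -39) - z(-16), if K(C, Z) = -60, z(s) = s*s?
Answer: -316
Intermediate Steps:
z(s) = s²
K(54, -39) - z(-16) = -60 - 1*(-16)² = -60 - 1*256 = -60 - 256 = -316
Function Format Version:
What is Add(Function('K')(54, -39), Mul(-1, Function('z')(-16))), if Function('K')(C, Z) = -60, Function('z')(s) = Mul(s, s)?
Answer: -316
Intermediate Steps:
Function('z')(s) = Pow(s, 2)
Add(Function('K')(54, -39), Mul(-1, Function('z')(-16))) = Add(-60, Mul(-1, Pow(-16, 2))) = Add(-60, Mul(-1, 256)) = Add(-60, -256) = -316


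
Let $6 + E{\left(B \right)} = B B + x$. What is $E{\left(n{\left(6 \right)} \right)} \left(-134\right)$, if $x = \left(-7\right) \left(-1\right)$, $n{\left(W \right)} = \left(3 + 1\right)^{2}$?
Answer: $-34438$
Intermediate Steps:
$n{\left(W \right)} = 16$ ($n{\left(W \right)} = 4^{2} = 16$)
$x = 7$
$E{\left(B \right)} = 1 + B^{2}$ ($E{\left(B \right)} = -6 + \left(B B + 7\right) = -6 + \left(B^{2} + 7\right) = -6 + \left(7 + B^{2}\right) = 1 + B^{2}$)
$E{\left(n{\left(6 \right)} \right)} \left(-134\right) = \left(1 + 16^{2}\right) \left(-134\right) = \left(1 + 256\right) \left(-134\right) = 257 \left(-134\right) = -34438$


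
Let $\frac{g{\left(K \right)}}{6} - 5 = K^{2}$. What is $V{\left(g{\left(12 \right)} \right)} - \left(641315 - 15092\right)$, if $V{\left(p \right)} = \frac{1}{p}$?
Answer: $- \frac{559843361}{894} \approx -6.2622 \cdot 10^{5}$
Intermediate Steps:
$g{\left(K \right)} = 30 + 6 K^{2}$
$V{\left(g{\left(12 \right)} \right)} - \left(641315 - 15092\right) = \frac{1}{30 + 6 \cdot 12^{2}} - \left(641315 - 15092\right) = \frac{1}{30 + 6 \cdot 144} - \left(641315 - 15092\right) = \frac{1}{30 + 864} - 626223 = \frac{1}{894} - 626223 = - \frac{559843361}{894}$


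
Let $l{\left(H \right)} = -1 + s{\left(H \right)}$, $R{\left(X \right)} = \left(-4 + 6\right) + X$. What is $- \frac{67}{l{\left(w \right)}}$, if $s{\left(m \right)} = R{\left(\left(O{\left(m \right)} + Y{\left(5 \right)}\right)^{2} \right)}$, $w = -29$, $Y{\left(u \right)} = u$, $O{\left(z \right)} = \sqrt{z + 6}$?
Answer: $\frac{67 i}{- 3 i + 10 \sqrt{23}} \approx -0.087051 + 1.3916 i$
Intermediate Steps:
$O{\left(z \right)} = \sqrt{6 + z}$
$R{\left(X \right)} = 2 + X$
$s{\left(m \right)} = 2 + \left(5 + \sqrt{6 + m}\right)^{2}$ ($s{\left(m \right)} = 2 + \left(\sqrt{6 + m} + 5\right)^{2} = 2 + \left(5 + \sqrt{6 + m}\right)^{2}$)
$l{\left(H \right)} = 1 + \left(5 + \sqrt{6 + H}\right)^{2}$ ($l{\left(H \right)} = -1 + \left(2 + \left(5 + \sqrt{6 + H}\right)^{2}\right) = 1 + \left(5 + \sqrt{6 + H}\right)^{2}$)
$- \frac{67}{l{\left(w \right)}} = - \frac{67}{1 + \left(5 + \sqrt{6 - 29}\right)^{2}} = - \frac{67}{1 + \left(5 + \sqrt{-23}\right)^{2}} = - \frac{67}{1 + \left(5 + i \sqrt{23}\right)^{2}}$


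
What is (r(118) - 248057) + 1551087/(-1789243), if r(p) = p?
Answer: -443624671264/1789243 ≈ -2.4794e+5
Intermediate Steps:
(r(118) - 248057) + 1551087/(-1789243) = (118 - 248057) + 1551087/(-1789243) = -247939 + 1551087*(-1/1789243) = -247939 - 1551087/1789243 = -443624671264/1789243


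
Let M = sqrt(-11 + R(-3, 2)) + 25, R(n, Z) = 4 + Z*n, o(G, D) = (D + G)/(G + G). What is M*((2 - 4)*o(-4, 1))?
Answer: -75/4 - 3*I*sqrt(13)/4 ≈ -18.75 - 2.7042*I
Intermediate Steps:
o(G, D) = (D + G)/(2*G) (o(G, D) = (D + G)/((2*G)) = (D + G)*(1/(2*G)) = (D + G)/(2*G))
M = 25 + I*sqrt(13) (M = sqrt(-11 + (4 + 2*(-3))) + 25 = sqrt(-11 + (4 - 6)) + 25 = sqrt(-11 - 2) + 25 = sqrt(-13) + 25 = I*sqrt(13) + 25 = 25 + I*sqrt(13) ≈ 25.0 + 3.6056*I)
M*((2 - 4)*o(-4, 1)) = (25 + I*sqrt(13))*((2 - 4)*((1/2)*(1 - 4)/(-4))) = (25 + I*sqrt(13))*(-(-1)*(-3)/4) = (25 + I*sqrt(13))*(-2*3/8) = (25 + I*sqrt(13))*(-3/4) = -75/4 - 3*I*sqrt(13)/4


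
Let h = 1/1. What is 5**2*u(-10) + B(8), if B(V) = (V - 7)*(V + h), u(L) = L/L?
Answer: 34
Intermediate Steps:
u(L) = 1
h = 1
B(V) = (1 + V)*(-7 + V) (B(V) = (V - 7)*(V + 1) = (-7 + V)*(1 + V) = (1 + V)*(-7 + V))
5**2*u(-10) + B(8) = 5**2*1 + (-7 + 8**2 - 6*8) = 25*1 + (-7 + 64 - 48) = 25 + 9 = 34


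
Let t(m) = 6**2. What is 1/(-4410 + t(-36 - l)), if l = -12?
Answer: -1/4374 ≈ -0.00022862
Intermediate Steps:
t(m) = 36
1/(-4410 + t(-36 - l)) = 1/(-4410 + 36) = 1/(-4374) = -1/4374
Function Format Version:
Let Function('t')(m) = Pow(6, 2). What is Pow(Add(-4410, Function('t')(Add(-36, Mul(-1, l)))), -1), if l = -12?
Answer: Rational(-1, 4374) ≈ -0.00022862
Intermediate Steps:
Function('t')(m) = 36
Pow(Add(-4410, Function('t')(Add(-36, Mul(-1, l)))), -1) = Pow(Add(-4410, 36), -1) = Pow(-4374, -1) = Rational(-1, 4374)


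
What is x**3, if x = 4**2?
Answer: 4096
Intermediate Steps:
x = 16
x**3 = 16**3 = 4096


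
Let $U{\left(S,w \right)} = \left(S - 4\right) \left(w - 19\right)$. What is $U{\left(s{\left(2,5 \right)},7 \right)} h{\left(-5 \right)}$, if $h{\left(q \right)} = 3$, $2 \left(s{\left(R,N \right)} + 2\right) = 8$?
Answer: $72$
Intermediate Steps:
$s{\left(R,N \right)} = 2$ ($s{\left(R,N \right)} = -2 + \frac{1}{2} \cdot 8 = -2 + 4 = 2$)
$U{\left(S,w \right)} = \left(-19 + w\right) \left(-4 + S\right)$ ($U{\left(S,w \right)} = \left(-4 + S\right) \left(-19 + w\right) = \left(-19 + w\right) \left(-4 + S\right)$)
$U{\left(s{\left(2,5 \right)},7 \right)} h{\left(-5 \right)} = \left(76 - 38 - 28 + 2 \cdot 7\right) 3 = \left(76 - 38 - 28 + 14\right) 3 = 24 \cdot 3 = 72$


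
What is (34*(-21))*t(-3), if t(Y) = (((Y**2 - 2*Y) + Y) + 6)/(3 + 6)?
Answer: -1428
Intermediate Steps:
t(Y) = 2/3 - Y/9 + Y**2/9 (t(Y) = ((Y**2 - Y) + 6)/9 = (6 + Y**2 - Y)*(1/9) = 2/3 - Y/9 + Y**2/9)
(34*(-21))*t(-3) = (34*(-21))*(2/3 - 1/9*(-3) + (1/9)*(-3)**2) = -714*(2/3 + 1/3 + (1/9)*9) = -714*(2/3 + 1/3 + 1) = -714*2 = -1428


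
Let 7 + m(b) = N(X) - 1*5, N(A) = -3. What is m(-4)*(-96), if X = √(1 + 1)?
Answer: 1440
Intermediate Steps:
X = √2 ≈ 1.4142
m(b) = -15 (m(b) = -7 + (-3 - 1*5) = -7 + (-3 - 5) = -7 - 8 = -15)
m(-4)*(-96) = -15*(-96) = 1440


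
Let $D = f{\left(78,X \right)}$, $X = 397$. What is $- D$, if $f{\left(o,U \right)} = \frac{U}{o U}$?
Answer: $- \frac{1}{78} \approx -0.012821$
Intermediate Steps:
$f{\left(o,U \right)} = \frac{1}{o}$ ($f{\left(o,U \right)} = \frac{U}{U o} = U \frac{1}{U o} = \frac{1}{o}$)
$D = \frac{1}{78} \approx 0.012821$
$- D = \left(-1\right) \frac{1}{78} = - \frac{1}{78}$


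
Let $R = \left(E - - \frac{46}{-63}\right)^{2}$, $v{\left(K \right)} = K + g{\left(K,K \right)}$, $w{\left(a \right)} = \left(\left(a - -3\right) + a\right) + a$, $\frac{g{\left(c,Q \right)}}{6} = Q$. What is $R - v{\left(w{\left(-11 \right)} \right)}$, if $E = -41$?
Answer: $\frac{7745131}{3969} \approx 1951.4$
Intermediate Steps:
$g{\left(c,Q \right)} = 6 Q$
$w{\left(a \right)} = 3 + 3 a$ ($w{\left(a \right)} = \left(\left(a + 3\right) + a\right) + a = \left(\left(3 + a\right) + a\right) + a = \left(3 + 2 a\right) + a = 3 + 3 a$)
$v{\left(K \right)} = 7 K$ ($v{\left(K \right)} = K + 6 K = 7 K$)
$R = \frac{6911641}{3969}$ ($R = \left(-41 - - \frac{46}{-63}\right)^{2} = \left(-41 - \left(-46\right) \left(- \frac{1}{63}\right)\right)^{2} = \left(-41 - \frac{46}{63}\right)^{2} = \left(- \frac{2629}{63}\right)^{2} = \frac{6911641}{3969} \approx 1741.4$)
$R - v{\left(w{\left(-11 \right)} \right)} = \frac{6911641}{3969} - 7 \left(3 + 3 \left(-11\right)\right) = \frac{6911641}{3969} - 7 \left(3 - 33\right) = \frac{6911641}{3969} - 7 \left(-30\right) = \frac{6911641}{3969} - -210 = \frac{6911641}{3969} + 210 = \frac{7745131}{3969}$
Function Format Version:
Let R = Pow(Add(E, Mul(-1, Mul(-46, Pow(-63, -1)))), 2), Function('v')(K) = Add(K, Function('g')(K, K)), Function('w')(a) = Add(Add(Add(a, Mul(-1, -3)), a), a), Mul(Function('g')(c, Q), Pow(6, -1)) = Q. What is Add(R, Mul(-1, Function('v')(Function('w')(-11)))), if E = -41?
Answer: Rational(7745131, 3969) ≈ 1951.4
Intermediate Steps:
Function('g')(c, Q) = Mul(6, Q)
Function('w')(a) = Add(3, Mul(3, a)) (Function('w')(a) = Add(Add(Add(a, 3), a), a) = Add(Add(Add(3, a), a), a) = Add(Add(3, Mul(2, a)), a) = Add(3, Mul(3, a)))
Function('v')(K) = Mul(7, K) (Function('v')(K) = Add(K, Mul(6, K)) = Mul(7, K))
R = Rational(6911641, 3969) (R = Pow(Add(-41, Mul(-1, Mul(-46, Pow(-63, -1)))), 2) = Pow(Add(-41, Mul(-1, Mul(-46, Rational(-1, 63)))), 2) = Pow(Add(-41, Mul(-1, Rational(46, 63))), 2) = Pow(Add(-41, Rational(-46, 63)), 2) = Pow(Rational(-2629, 63), 2) = Rational(6911641, 3969) ≈ 1741.4)
Add(R, Mul(-1, Function('v')(Function('w')(-11)))) = Add(Rational(6911641, 3969), Mul(-1, Mul(7, Add(3, Mul(3, -11))))) = Add(Rational(6911641, 3969), Mul(-1, Mul(7, Add(3, -33)))) = Add(Rational(6911641, 3969), Mul(-1, Mul(7, -30))) = Add(Rational(6911641, 3969), Mul(-1, -210)) = Add(Rational(6911641, 3969), 210) = Rational(7745131, 3969)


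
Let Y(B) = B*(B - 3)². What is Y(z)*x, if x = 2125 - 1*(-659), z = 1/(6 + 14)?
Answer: 302847/250 ≈ 1211.4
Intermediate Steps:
z = 1/20 ≈ 0.050000
Y(B) = B*(-3 + B)²
x = 2784 (x = 2125 + 659 = 2784)
Y(z)*x = ((-3 + 1/20)²/20)*2784 = ((-59/20)²/20)*2784 = ((1/20)*(3481/400))*2784 = (3481/8000)*2784 = 302847/250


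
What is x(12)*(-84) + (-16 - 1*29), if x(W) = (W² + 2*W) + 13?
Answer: -15249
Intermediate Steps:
x(W) = 13 + W² + 2*W
x(12)*(-84) + (-16 - 1*29) = (13 + 12² + 2*12)*(-84) + (-16 - 1*29) = (13 + 144 + 24)*(-84) + (-16 - 29) = 181*(-84) - 45 = -15204 - 45 = -15249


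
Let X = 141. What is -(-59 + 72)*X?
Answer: -1833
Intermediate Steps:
-(-59 + 72)*X = -(-59 + 72)*141 = -13*141 = -1*1833 = -1833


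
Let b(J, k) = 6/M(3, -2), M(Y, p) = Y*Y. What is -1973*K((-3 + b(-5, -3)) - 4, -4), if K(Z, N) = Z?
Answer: 37487/3 ≈ 12496.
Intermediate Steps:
M(Y, p) = Y**2
b(J, k) = 2/3 (b(J, k) = 6/(3**2) = 6/9 = 6*(1/9) = 2/3)
-1973*K((-3 + b(-5, -3)) - 4, -4) = -1973*((-3 + 2/3) - 4) = -1973*(-7/3 - 4) = -1973*(-19/3) = 37487/3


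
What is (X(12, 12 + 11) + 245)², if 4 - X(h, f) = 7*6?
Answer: 42849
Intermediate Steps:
X(h, f) = -38 (X(h, f) = 4 - 7*6 = 4 - 1*42 = 4 - 42 = -38)
(X(12, 12 + 11) + 245)² = (-38 + 245)² = 207² = 42849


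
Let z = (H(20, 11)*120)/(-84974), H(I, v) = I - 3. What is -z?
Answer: 1020/42487 ≈ 0.024007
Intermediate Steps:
H(I, v) = -3 + I
z = -1020/42487 (z = ((-3 + 20)*120)/(-84974) = (17*120)*(-1/84974) = 2040*(-1/84974) = -1020/42487 ≈ -0.024007)
-z = -1*(-1020/42487) = 1020/42487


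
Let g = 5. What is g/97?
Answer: 5/97 ≈ 0.051546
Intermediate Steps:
g/97 = 5/97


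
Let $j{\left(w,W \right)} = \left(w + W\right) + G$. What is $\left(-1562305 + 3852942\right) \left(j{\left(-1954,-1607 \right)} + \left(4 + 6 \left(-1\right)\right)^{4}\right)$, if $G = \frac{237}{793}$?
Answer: $- \frac{6438861493876}{793} \approx -8.1196 \cdot 10^{9}$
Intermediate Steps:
$G = \frac{237}{793}$ ($G = 237 \cdot \frac{1}{793} = \frac{237}{793} \approx 0.29886$)
$j{\left(w,W \right)} = \frac{237}{793} + W + w$ ($j{\left(w,W \right)} = \left(w + W\right) + \frac{237}{793} = \left(W + w\right) + \frac{237}{793} = \frac{237}{793} + W + w$)
$\left(-1562305 + 3852942\right) \left(j{\left(-1954,-1607 \right)} + \left(4 + 6 \left(-1\right)\right)^{4}\right) = \left(-1562305 + 3852942\right) \left(\left(\frac{237}{793} - 1607 - 1954\right) + \left(4 + 6 \left(-1\right)\right)^{4}\right) = 2290637 \left(- \frac{2823636}{793} + \left(4 - 6\right)^{4}\right) = 2290637 \left(- \frac{2823636}{793} + \left(-2\right)^{4}\right) = 2290637 \left(- \frac{2823636}{793} + 16\right) = 2290637 \left(- \frac{2810948}{793}\right) = - \frac{6438861493876}{793}$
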